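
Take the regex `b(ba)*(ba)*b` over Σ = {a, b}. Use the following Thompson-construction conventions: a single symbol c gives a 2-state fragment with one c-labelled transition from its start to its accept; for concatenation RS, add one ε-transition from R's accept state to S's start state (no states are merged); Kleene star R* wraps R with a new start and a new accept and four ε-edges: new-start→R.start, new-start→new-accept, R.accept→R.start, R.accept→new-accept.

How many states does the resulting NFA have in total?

Building bottom-up:
Each of the 6 symbol leaves contributes a 2-state fragment.
  ba → 4 states
  (ba)* → 6 states
  ba → 4 states
  (ba)* → 6 states
  b(ba)*(ba)*b → 16 states

16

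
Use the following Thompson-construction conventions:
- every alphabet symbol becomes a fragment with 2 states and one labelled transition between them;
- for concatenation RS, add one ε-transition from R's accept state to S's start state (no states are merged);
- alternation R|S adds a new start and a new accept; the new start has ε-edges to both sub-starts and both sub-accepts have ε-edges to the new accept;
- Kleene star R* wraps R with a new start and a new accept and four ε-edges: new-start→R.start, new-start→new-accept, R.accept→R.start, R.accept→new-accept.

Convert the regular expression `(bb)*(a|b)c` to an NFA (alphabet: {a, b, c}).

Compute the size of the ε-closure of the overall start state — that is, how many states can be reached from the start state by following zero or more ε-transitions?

6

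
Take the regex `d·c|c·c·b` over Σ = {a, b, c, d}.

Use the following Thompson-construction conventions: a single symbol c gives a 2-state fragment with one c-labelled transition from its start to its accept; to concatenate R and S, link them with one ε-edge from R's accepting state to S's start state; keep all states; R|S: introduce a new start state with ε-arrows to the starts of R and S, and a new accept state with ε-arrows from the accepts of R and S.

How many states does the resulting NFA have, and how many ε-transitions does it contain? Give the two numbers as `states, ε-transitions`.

Building bottom-up:
Each of the 5 symbol leaves contributes 2 states and 0 ε-transitions.
  d·c : 4 states, 1 ε-transition
  c·c·b : 6 states, 2 ε-transitions
  d·c|c·c·b : 12 states, 7 ε-transitions

12, 7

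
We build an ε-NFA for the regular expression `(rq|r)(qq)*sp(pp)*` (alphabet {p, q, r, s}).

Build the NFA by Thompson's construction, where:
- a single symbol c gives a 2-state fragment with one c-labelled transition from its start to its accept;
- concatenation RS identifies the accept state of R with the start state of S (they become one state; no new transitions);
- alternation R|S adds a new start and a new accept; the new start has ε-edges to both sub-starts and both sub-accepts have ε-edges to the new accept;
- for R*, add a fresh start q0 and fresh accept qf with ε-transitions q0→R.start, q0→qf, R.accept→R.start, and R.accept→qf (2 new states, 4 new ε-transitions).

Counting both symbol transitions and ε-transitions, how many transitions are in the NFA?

Recursing over subexpressions:
Each of the 9 symbol leaves contributes 1 transition (1 symbol, 0 ε).
  rq : 2 transitions (2 symbol, 0 ε)
  rq|r : 7 transitions (3 symbol, 4 ε)
  qq : 2 transitions (2 symbol, 0 ε)
  (qq)* : 6 transitions (2 symbol, 4 ε)
  pp : 2 transitions (2 symbol, 0 ε)
  (pp)* : 6 transitions (2 symbol, 4 ε)
  (rq|r)(qq)*sp(pp)* : 21 transitions (9 symbol, 12 ε)

21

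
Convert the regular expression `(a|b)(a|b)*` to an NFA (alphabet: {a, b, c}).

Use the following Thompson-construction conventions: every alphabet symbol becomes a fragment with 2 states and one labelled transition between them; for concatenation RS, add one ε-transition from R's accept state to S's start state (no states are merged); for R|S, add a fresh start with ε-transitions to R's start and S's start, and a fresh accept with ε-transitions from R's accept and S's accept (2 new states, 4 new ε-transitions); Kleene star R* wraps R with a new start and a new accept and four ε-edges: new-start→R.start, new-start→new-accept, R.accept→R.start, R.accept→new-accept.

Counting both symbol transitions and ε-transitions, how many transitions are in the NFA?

17

Bottom-up over the parse tree:
Each of the 4 symbol leaves contributes 1 transition (1 symbol, 0 ε).
  a|b = 6 transitions (2 symbol, 4 ε)
  a|b = 6 transitions (2 symbol, 4 ε)
  (a|b)* = 10 transitions (2 symbol, 8 ε)
  (a|b)(a|b)* = 17 transitions (4 symbol, 13 ε)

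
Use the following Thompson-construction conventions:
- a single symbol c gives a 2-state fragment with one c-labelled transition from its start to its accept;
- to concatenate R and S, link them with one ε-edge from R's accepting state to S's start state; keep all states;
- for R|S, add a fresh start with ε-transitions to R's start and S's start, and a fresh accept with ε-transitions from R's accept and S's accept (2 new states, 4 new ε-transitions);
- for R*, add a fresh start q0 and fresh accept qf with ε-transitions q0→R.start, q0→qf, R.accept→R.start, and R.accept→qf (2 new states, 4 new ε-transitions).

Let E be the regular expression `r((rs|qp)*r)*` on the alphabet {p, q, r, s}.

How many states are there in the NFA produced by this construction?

By structural recursion:
Each of the 6 symbol leaves contributes a 2-state fragment.
  rs → 4 states
  qp → 4 states
  rs|qp → 10 states
  (rs|qp)* → 12 states
  (rs|qp)*r → 14 states
  ((rs|qp)*r)* → 16 states
  r((rs|qp)*r)* → 18 states

18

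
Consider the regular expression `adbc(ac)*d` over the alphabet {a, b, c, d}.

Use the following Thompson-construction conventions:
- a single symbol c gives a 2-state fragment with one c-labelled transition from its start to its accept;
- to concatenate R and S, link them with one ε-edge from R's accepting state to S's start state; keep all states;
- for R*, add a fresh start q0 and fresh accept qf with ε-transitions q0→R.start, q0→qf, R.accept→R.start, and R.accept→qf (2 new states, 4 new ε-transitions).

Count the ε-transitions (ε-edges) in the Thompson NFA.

10

Building bottom-up:
Each of the 7 symbol leaves contributes 0 ε-transitions.
  ac = 1 ε-transition
  (ac)* = 5 ε-transitions
  adbc(ac)*d = 10 ε-transitions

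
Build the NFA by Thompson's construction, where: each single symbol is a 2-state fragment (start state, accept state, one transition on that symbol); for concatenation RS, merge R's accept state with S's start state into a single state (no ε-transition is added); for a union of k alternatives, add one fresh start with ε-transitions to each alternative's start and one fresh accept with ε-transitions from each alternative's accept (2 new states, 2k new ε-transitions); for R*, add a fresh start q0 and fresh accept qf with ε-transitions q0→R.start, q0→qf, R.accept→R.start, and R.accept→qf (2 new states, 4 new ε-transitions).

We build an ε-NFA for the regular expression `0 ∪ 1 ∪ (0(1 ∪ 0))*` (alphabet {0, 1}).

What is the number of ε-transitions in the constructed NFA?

By structural recursion:
Each of the 5 symbol leaves contributes 0 ε-transitions.
  1 ∪ 0 → 4 ε-transitions
  0(1 ∪ 0) → 4 ε-transitions
  (0(1 ∪ 0))* → 8 ε-transitions
  0 ∪ 1 ∪ (0(1 ∪ 0))* → 14 ε-transitions

14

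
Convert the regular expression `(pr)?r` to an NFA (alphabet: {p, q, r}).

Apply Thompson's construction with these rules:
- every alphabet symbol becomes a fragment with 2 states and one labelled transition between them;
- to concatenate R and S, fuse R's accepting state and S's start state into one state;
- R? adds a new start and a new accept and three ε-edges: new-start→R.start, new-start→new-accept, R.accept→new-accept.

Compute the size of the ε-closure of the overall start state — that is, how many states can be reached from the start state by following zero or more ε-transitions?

3

Compute the ε-closure size of each fragment's start state recursively; a symbol fragment's start has no outgoing ε-edge, so its closure is just itself (size 1).
  pr — same as the first factor's closure: C = 1
  (pr)? — new start has ε-edges to the inner start and to the new accept, so C = 2 + 1 = 3
  (pr)?r — the left operand accepts ε, so the closure extends into the next operand (the shared merged state is already counted); C = 3 + (1−1) = 3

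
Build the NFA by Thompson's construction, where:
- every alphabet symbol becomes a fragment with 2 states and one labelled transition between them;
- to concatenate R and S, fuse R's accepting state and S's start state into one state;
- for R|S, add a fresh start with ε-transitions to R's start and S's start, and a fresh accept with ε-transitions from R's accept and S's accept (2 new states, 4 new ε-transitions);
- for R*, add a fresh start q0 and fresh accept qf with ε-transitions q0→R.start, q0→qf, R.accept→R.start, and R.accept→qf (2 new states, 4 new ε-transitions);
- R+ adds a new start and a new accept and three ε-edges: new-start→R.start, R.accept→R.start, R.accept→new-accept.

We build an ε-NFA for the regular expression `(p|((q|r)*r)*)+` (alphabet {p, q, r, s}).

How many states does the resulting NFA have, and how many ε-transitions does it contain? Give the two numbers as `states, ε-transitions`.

Building bottom-up:
Each of the 4 symbol leaves contributes 2 states and 0 ε-transitions.
  q|r : 6 states, 4 ε-transitions
  (q|r)* : 8 states, 8 ε-transitions
  (q|r)*r : 9 states, 8 ε-transitions
  ((q|r)*r)* : 11 states, 12 ε-transitions
  p|((q|r)*r)* : 15 states, 16 ε-transitions
  (p|((q|r)*r)*)+ : 17 states, 19 ε-transitions

17, 19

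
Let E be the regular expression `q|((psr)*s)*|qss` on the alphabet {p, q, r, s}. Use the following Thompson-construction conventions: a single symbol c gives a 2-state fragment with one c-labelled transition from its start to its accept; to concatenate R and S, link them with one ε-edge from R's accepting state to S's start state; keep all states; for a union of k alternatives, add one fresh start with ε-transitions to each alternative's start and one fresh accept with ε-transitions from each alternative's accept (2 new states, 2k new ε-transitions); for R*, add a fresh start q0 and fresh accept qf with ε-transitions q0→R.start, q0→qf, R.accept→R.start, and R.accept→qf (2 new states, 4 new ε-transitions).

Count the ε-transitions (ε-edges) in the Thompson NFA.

19

Bottom-up over the parse tree:
Each of the 8 symbol leaves contributes 0 ε-transitions.
  psr : 2 ε-transitions
  (psr)* : 6 ε-transitions
  (psr)*s : 7 ε-transitions
  ((psr)*s)* : 11 ε-transitions
  qss : 2 ε-transitions
  q|((psr)*s)*|qss : 19 ε-transitions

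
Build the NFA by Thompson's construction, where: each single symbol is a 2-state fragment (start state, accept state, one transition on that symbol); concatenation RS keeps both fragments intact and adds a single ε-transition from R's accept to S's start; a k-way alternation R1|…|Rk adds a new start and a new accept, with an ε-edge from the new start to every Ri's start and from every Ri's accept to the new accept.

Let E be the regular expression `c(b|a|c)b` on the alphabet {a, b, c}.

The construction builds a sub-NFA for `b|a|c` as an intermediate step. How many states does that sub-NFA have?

Fragment for `b|a|c`:
Each of the 3 symbol leaves contributes a 2-state fragment.
  b|a|c = 8 states

8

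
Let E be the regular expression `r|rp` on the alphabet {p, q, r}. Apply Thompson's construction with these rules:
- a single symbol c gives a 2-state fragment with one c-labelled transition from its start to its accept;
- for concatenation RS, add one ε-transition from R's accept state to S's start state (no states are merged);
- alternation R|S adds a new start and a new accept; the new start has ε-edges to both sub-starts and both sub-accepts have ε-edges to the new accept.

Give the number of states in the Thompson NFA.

8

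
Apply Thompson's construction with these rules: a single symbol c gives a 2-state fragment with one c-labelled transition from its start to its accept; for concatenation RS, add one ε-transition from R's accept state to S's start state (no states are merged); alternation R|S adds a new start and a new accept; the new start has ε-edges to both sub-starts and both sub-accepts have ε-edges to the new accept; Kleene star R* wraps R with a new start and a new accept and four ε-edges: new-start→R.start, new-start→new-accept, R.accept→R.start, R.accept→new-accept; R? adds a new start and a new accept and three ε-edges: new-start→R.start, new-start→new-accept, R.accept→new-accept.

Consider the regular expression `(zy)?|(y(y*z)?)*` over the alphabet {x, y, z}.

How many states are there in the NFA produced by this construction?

Building bottom-up:
Each of the 5 symbol leaves contributes a 2-state fragment.
  zy : 4 states
  (zy)? : 6 states
  y* : 4 states
  y*z : 6 states
  (y*z)? : 8 states
  y(y*z)? : 10 states
  (y(y*z)?)* : 12 states
  (zy)?|(y(y*z)?)* : 20 states

20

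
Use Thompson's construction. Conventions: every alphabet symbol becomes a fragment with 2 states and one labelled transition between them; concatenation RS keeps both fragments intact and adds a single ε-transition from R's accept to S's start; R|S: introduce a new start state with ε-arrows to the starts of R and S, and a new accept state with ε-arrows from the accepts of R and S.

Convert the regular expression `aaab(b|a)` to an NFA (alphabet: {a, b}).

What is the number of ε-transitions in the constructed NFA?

8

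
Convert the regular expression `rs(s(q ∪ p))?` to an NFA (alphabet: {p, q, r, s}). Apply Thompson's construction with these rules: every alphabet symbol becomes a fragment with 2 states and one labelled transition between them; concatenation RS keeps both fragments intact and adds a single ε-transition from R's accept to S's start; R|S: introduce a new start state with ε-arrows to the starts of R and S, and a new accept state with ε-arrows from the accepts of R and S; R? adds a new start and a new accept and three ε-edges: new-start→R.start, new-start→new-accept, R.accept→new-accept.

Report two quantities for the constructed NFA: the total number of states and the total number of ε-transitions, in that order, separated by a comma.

14, 10

Building bottom-up:
Each of the 5 symbol leaves contributes 2 states and 0 ε-transitions.
  q ∪ p : 6 states, 4 ε-transitions
  s(q ∪ p) : 8 states, 5 ε-transitions
  (s(q ∪ p))? : 10 states, 8 ε-transitions
  rs(s(q ∪ p))? : 14 states, 10 ε-transitions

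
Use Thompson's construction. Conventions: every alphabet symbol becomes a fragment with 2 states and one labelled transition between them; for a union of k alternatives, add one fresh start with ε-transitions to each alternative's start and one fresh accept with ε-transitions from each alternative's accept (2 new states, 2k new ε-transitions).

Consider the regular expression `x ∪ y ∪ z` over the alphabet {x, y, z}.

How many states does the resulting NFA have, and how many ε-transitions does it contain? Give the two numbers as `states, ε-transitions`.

By structural recursion:
Each of the 3 symbol leaves contributes 2 states and 0 ε-transitions.
  x ∪ y ∪ z = 8 states, 6 ε-transitions

8, 6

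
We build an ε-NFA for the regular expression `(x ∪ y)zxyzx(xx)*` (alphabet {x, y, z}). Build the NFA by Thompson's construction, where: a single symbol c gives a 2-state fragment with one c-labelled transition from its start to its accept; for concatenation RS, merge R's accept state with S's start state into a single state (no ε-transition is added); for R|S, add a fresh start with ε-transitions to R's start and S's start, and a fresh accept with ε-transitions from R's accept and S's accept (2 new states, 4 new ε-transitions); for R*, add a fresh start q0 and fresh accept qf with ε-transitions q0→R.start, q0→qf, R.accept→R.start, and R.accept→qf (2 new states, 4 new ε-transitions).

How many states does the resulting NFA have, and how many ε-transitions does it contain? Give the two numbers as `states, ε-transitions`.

15, 8

By structural recursion:
Each of the 9 symbol leaves contributes 2 states and 0 ε-transitions.
  x ∪ y = 6 states, 4 ε-transitions
  xx = 3 states, 0 ε-transitions
  (xx)* = 5 states, 4 ε-transitions
  (x ∪ y)zxyzx(xx)* = 15 states, 8 ε-transitions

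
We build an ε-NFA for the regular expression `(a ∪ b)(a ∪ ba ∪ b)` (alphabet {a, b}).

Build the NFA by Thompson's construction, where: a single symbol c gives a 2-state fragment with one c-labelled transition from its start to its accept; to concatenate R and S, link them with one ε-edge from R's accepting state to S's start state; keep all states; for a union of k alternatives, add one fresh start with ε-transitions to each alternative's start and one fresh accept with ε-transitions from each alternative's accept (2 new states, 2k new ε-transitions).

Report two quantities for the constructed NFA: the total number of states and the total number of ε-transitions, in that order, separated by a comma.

16, 12

Bottom-up over the parse tree:
Each of the 6 symbol leaves contributes 2 states and 0 ε-transitions.
  a ∪ b : 6 states, 4 ε-transitions
  ba : 4 states, 1 ε-transition
  a ∪ ba ∪ b : 10 states, 7 ε-transitions
  (a ∪ b)(a ∪ ba ∪ b) : 16 states, 12 ε-transitions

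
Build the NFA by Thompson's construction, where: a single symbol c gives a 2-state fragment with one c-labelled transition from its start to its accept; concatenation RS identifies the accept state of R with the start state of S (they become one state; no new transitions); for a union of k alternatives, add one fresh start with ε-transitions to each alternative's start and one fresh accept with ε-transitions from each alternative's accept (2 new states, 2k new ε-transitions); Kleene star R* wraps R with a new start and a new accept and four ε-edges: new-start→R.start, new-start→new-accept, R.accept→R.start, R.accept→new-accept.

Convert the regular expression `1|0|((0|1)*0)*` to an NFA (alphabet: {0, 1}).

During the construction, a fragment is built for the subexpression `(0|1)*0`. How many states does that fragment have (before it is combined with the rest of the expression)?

9

Fragment for `(0|1)*0`:
Each of the 3 symbol leaves contributes a 2-state fragment.
  0|1 = 6 states
  (0|1)* = 8 states
  (0|1)*0 = 9 states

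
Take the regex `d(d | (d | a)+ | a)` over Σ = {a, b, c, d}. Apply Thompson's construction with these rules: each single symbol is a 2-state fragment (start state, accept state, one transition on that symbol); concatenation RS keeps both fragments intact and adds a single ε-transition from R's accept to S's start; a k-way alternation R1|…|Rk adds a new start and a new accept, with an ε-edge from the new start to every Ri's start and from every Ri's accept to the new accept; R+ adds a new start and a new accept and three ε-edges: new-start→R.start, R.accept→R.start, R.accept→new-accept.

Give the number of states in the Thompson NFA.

16

Bottom-up over the parse tree:
Each of the 5 symbol leaves contributes a 2-state fragment.
  d | a — 6 states
  (d | a)+ — 8 states
  d | (d | a)+ | a — 14 states
  d(d | (d | a)+ | a) — 16 states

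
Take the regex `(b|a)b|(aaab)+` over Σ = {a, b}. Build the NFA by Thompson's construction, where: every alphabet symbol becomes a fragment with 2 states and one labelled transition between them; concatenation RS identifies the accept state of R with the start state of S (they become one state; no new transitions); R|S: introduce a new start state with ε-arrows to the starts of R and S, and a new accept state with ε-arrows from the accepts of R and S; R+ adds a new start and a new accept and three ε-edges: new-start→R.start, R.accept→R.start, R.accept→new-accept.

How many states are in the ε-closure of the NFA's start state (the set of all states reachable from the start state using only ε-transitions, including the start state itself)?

Compute the ε-closure size of each fragment's start state recursively; a symbol fragment's start has no outgoing ε-edge, so its closure is just itself (size 1).
  b|a : C = 1 + 1 + 1 = 3 (the new accept is not ε-reachable since no branch accepts ε)
  (b|a)b : C equals the left operand's closure size = 3 (its accept is not ε-reachable, so the closure stops there)
  aaab : same as the first factor's closure: C = 1
  (aaab)+ : C = 1 + 1 = 2 (the body doesn't accept ε, so the new accept is not reached)
  (b|a)b|(aaab)+ : new start ε-reaches every alternative's start; none of them accept ε, so the new accept is not reached: C = 1 + 3 + 2 = 6

6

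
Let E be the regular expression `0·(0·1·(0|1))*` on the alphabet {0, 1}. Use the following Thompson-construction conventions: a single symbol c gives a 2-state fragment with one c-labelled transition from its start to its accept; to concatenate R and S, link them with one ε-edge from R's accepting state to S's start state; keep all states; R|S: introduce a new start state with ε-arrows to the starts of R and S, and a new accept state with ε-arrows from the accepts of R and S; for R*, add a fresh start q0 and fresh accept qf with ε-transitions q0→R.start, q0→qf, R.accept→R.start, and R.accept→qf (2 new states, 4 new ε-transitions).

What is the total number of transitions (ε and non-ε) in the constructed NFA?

Per subexpression:
Each of the 5 symbol leaves contributes 1 transition (1 symbol, 0 ε).
  0|1 → 6 transitions (2 symbol, 4 ε)
  0·1·(0|1) → 10 transitions (4 symbol, 6 ε)
  (0·1·(0|1))* → 14 transitions (4 symbol, 10 ε)
  0·(0·1·(0|1))* → 16 transitions (5 symbol, 11 ε)

16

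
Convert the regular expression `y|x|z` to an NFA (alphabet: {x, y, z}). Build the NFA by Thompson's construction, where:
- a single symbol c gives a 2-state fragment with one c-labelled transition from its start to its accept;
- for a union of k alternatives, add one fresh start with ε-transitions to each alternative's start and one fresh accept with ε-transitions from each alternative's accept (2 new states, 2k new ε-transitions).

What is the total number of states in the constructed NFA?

Bottom-up over the parse tree:
Each of the 3 symbol leaves contributes a 2-state fragment.
  y|x|z : 8 states

8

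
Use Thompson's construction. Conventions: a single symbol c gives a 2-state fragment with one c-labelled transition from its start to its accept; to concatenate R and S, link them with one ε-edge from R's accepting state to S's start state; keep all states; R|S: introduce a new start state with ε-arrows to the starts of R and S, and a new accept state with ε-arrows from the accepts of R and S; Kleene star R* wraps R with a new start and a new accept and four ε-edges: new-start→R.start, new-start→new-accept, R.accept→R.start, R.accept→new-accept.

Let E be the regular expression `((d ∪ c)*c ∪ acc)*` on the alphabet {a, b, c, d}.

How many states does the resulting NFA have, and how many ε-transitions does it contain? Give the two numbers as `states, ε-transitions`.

Building bottom-up:
Each of the 6 symbol leaves contributes 2 states and 0 ε-transitions.
  d ∪ c : 6 states, 4 ε-transitions
  (d ∪ c)* : 8 states, 8 ε-transitions
  (d ∪ c)*c : 10 states, 9 ε-transitions
  acc : 6 states, 2 ε-transitions
  (d ∪ c)*c ∪ acc : 18 states, 15 ε-transitions
  ((d ∪ c)*c ∪ acc)* : 20 states, 19 ε-transitions

20, 19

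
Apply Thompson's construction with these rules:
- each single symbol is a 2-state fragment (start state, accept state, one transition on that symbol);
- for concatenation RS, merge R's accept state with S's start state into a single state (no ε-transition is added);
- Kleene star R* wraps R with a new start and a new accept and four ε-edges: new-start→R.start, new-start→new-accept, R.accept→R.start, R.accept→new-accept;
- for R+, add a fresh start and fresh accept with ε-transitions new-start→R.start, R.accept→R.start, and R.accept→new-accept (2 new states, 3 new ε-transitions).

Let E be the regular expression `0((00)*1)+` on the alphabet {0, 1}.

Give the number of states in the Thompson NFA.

9

By structural recursion:
Each of the 4 symbol leaves contributes a 2-state fragment.
  00 — 3 states
  (00)* — 5 states
  (00)*1 — 6 states
  ((00)*1)+ — 8 states
  0((00)*1)+ — 9 states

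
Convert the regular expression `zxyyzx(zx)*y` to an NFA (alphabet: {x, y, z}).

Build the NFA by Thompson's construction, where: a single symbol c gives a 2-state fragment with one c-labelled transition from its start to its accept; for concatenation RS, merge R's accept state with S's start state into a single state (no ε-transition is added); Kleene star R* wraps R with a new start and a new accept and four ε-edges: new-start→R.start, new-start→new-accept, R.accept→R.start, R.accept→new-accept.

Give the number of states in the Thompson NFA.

Recursing over subexpressions:
Each of the 9 symbol leaves contributes a 2-state fragment.
  zx → 3 states
  (zx)* → 5 states
  zxyyzx(zx)*y → 12 states

12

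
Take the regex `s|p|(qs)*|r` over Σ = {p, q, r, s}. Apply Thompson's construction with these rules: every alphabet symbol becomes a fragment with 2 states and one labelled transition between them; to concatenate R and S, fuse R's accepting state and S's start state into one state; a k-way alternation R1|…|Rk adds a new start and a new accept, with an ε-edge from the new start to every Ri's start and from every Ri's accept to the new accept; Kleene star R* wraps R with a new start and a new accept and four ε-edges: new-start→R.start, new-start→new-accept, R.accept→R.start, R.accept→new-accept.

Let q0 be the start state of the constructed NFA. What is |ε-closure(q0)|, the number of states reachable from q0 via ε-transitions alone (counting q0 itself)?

8

Work bottom-up. For each fragment F, track |ε-closure(F.start)| and whether F's accept lies in that closure (i.e. whether F accepts ε). A single-symbol fragment has closure size 1 and does not accept ε.
  qs → same as the first factor's closure: C = 1
  (qs)* → new start has ε-edges to the inner start and to the new accept, so C = 2 + 1 = 3
  s|p|(qs)*|r → C = 1 (new start) + (1 + 1 + 3 + 1) + 1 (new accept, since some branch ε-reaches its own accept) = 8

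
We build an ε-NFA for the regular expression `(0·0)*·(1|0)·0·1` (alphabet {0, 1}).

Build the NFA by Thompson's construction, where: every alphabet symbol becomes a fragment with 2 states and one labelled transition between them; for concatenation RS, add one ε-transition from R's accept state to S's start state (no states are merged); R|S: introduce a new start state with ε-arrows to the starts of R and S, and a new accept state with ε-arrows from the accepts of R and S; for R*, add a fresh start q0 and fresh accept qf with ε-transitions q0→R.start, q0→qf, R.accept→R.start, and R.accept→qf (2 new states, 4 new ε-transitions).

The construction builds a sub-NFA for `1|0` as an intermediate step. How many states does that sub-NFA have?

6

Fragment for `1|0`:
Each of the 2 symbol leaves contributes a 2-state fragment.
  1|0 : 6 states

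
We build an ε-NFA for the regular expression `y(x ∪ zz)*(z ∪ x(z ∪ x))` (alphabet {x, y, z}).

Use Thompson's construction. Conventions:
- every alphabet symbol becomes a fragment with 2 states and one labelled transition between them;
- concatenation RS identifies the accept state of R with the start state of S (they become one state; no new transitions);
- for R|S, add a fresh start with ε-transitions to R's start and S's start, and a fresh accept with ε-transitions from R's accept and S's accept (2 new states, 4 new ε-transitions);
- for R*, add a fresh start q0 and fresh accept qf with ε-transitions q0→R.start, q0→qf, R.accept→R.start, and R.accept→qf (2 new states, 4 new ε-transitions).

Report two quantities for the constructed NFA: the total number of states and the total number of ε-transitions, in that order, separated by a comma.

Bottom-up over the parse tree:
Each of the 8 symbol leaves contributes 2 states and 0 ε-transitions.
  zz → 3 states, 0 ε-transitions
  x ∪ zz → 7 states, 4 ε-transitions
  (x ∪ zz)* → 9 states, 8 ε-transitions
  z ∪ x → 6 states, 4 ε-transitions
  x(z ∪ x) → 7 states, 4 ε-transitions
  z ∪ x(z ∪ x) → 11 states, 8 ε-transitions
  y(x ∪ zz)*(z ∪ x(z ∪ x)) → 20 states, 16 ε-transitions

20, 16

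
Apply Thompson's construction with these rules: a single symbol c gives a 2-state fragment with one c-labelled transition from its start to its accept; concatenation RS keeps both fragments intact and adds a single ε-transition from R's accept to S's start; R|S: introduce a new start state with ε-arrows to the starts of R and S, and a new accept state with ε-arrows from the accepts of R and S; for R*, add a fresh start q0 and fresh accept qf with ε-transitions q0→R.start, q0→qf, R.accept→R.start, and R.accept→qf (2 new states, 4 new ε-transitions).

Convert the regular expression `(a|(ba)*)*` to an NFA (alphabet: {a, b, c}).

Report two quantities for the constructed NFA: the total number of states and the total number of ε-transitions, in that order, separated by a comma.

12, 13

Recursing over subexpressions:
Each of the 3 symbol leaves contributes 2 states and 0 ε-transitions.
  ba = 4 states, 1 ε-transition
  (ba)* = 6 states, 5 ε-transitions
  a|(ba)* = 10 states, 9 ε-transitions
  (a|(ba)*)* = 12 states, 13 ε-transitions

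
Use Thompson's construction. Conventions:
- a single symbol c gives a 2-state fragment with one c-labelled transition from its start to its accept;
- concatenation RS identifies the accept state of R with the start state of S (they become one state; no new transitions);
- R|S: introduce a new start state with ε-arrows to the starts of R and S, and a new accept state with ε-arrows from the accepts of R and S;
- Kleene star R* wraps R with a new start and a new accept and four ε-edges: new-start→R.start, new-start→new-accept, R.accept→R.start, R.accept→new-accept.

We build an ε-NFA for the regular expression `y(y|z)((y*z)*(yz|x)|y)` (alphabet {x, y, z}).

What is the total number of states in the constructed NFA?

23

Recursing over subexpressions:
Each of the 9 symbol leaves contributes a 2-state fragment.
  y|z — 6 states
  y* — 4 states
  y*z — 5 states
  (y*z)* — 7 states
  yz — 3 states
  yz|x — 7 states
  (y*z)*(yz|x) — 13 states
  (y*z)*(yz|x)|y — 17 states
  y(y|z)((y*z)*(yz|x)|y) — 23 states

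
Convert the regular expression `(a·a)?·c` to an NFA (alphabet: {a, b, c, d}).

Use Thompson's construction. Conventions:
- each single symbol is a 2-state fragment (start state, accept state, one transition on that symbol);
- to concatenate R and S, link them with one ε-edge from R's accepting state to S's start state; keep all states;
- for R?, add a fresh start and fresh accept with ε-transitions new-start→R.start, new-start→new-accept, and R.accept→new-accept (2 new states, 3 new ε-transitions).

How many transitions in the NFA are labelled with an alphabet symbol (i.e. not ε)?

Per subexpression:
Each of the 3 symbol leaves contributes exactly 1 symbol transition.
  a·a → 2 symbol transitions
  (a·a)? → 2 symbol transitions
  (a·a)?·c → 3 symbol transitions

3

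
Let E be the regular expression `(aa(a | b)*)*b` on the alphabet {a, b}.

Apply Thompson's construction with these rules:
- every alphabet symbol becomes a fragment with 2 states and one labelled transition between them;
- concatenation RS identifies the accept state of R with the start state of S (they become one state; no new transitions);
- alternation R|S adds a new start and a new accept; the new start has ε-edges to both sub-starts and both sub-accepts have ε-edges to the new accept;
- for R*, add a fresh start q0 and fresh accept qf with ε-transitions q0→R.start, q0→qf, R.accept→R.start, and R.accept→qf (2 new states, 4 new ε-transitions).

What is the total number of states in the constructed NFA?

By structural recursion:
Each of the 5 symbol leaves contributes a 2-state fragment.
  a | b — 6 states
  (a | b)* — 8 states
  aa(a | b)* — 10 states
  (aa(a | b)*)* — 12 states
  (aa(a | b)*)*b — 13 states

13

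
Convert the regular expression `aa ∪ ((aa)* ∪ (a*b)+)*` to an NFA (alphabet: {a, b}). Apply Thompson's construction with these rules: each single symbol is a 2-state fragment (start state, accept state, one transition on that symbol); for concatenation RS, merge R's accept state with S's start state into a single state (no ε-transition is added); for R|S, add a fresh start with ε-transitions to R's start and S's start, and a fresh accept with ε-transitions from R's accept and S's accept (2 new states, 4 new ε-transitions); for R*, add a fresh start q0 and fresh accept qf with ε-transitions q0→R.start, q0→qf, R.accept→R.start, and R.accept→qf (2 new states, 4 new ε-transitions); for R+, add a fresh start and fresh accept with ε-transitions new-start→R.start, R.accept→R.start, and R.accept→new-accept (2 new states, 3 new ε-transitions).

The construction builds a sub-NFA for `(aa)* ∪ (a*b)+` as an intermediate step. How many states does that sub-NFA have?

Fragment for `(aa)* ∪ (a*b)+`:
Each of the 4 symbol leaves contributes a 2-state fragment.
  aa — 3 states
  (aa)* — 5 states
  a* — 4 states
  a*b — 5 states
  (a*b)+ — 7 states
  (aa)* ∪ (a*b)+ — 14 states

14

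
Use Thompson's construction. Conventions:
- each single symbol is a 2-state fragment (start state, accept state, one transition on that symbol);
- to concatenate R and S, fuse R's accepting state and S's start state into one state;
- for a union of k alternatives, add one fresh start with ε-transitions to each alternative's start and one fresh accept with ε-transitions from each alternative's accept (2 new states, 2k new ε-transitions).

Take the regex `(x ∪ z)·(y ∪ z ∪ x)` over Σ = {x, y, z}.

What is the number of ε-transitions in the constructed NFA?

10

Recursing over subexpressions:
Each of the 5 symbol leaves contributes 0 ε-transitions.
  x ∪ z = 4 ε-transitions
  y ∪ z ∪ x = 6 ε-transitions
  (x ∪ z)·(y ∪ z ∪ x) = 10 ε-transitions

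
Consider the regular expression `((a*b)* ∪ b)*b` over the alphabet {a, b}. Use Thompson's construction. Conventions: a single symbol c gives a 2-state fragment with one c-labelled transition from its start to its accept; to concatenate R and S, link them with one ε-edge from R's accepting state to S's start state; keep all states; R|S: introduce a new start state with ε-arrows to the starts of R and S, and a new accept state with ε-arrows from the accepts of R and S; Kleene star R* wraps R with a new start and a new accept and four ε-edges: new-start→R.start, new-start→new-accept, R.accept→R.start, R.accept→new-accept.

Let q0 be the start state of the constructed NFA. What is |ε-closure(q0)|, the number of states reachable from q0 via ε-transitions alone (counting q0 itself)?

12

Compute the ε-closure size of each fragment's start state recursively; a symbol fragment's start has no outgoing ε-edge, so its closure is just itself (size 1).
  a* → new start has ε-edges to the inner start and to the new accept, so C = 2 + 1 = 3
  a*b → the left operand accepts ε, so the closure extends into the next operand (via the concat ε-link); C = 3 + 1 = 4
  (a*b)* → the star's fresh start ε-reaches both the body's start and the fresh accept: C = 2 + 4 = 6
  (a*b)* ∪ b → C = 1 (new start) + (6 + 1) + 1 (new accept, since some branch ε-reaches its own accept) = 9
  ((a*b)* ∪ b)* → C = 1 (new start) + 9 (body) + 1 (new accept) = 11
  ((a*b)* ∪ b)*b → the left operand accepts ε, so the closure extends into the next operand (via the concat ε-link); C = 11 + 1 = 12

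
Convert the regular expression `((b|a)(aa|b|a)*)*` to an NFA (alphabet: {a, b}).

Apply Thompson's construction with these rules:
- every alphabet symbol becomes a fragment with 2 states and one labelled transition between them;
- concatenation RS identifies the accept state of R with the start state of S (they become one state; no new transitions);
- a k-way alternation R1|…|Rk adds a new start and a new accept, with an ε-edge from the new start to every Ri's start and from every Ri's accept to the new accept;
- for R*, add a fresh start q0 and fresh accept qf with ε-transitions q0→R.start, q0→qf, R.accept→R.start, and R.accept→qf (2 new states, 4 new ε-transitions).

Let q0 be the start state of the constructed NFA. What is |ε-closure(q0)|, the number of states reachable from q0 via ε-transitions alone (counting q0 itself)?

Let C(F) = |ε-closure(F.start)| within fragment F, and note whether F accepts ε. Symbol fragments have C = 1 and do not accept ε. Then:
  b|a : new start ε-reaches every alternative's start; none of them accept ε, so the new accept is not reached: |closure| = 1 + 1 + 1 = 3
  aa : |closure| equals the left operand's closure size = 1 (its accept is not ε-reachable, so the closure stops there)
  aa|b|a : new start ε-reaches every alternative's start; none of them accept ε, so the new accept is not reached: |closure| = 1 + 1 + 1 + 1 = 4
  (aa|b|a)* : new start has ε-edges to the inner start and to the new accept, so |closure| = 2 + 4 = 6
  (b|a)(aa|b|a)* : |closure| equals the left operand's closure size = 3 (its accept is not ε-reachable, so the closure stops there)
  ((b|a)(aa|b|a)*)* : |closure| = 1 (new start) + 3 (body) + 1 (new accept) = 5

5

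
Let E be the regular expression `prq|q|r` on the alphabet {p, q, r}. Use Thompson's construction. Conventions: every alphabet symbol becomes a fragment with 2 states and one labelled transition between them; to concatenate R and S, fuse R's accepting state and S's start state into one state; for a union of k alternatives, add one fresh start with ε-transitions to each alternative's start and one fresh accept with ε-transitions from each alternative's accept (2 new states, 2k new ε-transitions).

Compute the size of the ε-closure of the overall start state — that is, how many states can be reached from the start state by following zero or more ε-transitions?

Compute the ε-closure size of each fragment's start state recursively; a symbol fragment's start has no outgoing ε-edge, so its closure is just itself (size 1).
  prq — same as the first factor's closure: |ε-closure| = 1
  prq|q|r — |ε-closure| = 1 + 1 + 1 + 1 = 4 (the new accept is not ε-reachable since no branch accepts ε)

4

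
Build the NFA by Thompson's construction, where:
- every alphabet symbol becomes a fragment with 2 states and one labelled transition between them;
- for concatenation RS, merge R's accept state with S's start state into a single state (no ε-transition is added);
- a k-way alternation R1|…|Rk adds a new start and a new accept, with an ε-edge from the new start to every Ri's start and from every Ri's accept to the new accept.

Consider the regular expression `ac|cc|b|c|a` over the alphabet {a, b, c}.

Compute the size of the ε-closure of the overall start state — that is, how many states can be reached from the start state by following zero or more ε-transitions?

6

Compute the ε-closure size of each fragment's start state recursively; a symbol fragment's start has no outgoing ε-edge, so its closure is just itself (size 1).
  ac : same as the first factor's closure: C = 1
  cc : C equals the left operand's closure size = 1 (its accept is not ε-reachable, so the closure stops there)
  ac|cc|b|c|a : C = 1 + 1 + 1 + 1 + 1 + 1 = 6 (the new accept is not ε-reachable since no branch accepts ε)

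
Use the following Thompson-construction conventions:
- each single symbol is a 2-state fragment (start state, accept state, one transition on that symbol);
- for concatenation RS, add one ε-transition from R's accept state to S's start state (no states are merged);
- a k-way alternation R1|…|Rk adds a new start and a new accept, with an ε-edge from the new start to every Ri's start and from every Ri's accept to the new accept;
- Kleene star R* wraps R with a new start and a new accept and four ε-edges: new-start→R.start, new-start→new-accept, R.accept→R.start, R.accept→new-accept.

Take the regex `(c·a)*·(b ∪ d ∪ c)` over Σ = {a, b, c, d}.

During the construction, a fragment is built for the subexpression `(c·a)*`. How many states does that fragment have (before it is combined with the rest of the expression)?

6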